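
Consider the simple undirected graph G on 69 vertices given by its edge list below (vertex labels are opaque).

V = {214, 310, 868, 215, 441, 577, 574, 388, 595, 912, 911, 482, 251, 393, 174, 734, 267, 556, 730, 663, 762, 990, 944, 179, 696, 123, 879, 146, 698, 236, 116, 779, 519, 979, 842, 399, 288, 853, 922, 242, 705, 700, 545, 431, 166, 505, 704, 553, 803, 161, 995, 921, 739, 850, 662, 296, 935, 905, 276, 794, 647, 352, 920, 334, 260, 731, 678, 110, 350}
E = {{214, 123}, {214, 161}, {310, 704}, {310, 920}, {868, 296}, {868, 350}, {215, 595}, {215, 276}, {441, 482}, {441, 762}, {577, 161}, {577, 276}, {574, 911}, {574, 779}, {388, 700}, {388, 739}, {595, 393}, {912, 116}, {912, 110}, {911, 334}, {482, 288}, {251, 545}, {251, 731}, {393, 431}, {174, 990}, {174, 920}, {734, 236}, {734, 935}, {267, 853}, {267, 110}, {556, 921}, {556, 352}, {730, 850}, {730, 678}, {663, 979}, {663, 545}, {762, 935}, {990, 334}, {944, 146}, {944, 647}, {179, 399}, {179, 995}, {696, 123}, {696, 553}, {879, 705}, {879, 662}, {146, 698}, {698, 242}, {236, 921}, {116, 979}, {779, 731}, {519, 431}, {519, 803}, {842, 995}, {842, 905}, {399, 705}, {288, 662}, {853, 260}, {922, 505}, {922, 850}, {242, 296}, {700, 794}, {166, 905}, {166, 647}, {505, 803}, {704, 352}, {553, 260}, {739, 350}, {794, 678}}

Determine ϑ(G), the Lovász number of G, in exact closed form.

69*cos(pi/69)/(cos(pi/69) + 1)

deg(935) = 2; N(935) = {734, 762}.
deg(868) = 2; N(868) = {296, 350}.
Vertex 431 has 2 neighbors: 393, 519.
Vertex 879 has 2 neighbors: 705, 662.
2-regular, N=69; a single 69-cycle (edge-transitive).
The 35 distinct eigenvalues: [2.0, 1.991714, 1.966923, 1.925835, 1.868788, 1.796255, 1.708839, 1.607262, 1.492367, 1.365106, 1.226534, 1.077797, 0.92013, 0.754838, 0.583292, 0.406912, 0.22716, 0.045526, -0.136485, -0.317365, -0.495616, -0.669759, -0.838353, -1.0, -1.153361, -1.297164, -1.430219, -1.551423, -1.659771, -1.754365, -1.834423, -1.899279, -1.948398, -1.981372, -1.997927].
ϑ = −N·λ_min/(λ_max−λ_min) = −69·(-2*cos(pi/69))/(2−(-2*cos(pi/69))) = 69*cos(pi/69)/(cos(pi/69) + 1).
ϑ(G) ≈ 34.48211410.
Lovász sandwich 34 ≤ 69*cos(pi/69)/(cos(pi/69) + 1) ≤ 35: both strict.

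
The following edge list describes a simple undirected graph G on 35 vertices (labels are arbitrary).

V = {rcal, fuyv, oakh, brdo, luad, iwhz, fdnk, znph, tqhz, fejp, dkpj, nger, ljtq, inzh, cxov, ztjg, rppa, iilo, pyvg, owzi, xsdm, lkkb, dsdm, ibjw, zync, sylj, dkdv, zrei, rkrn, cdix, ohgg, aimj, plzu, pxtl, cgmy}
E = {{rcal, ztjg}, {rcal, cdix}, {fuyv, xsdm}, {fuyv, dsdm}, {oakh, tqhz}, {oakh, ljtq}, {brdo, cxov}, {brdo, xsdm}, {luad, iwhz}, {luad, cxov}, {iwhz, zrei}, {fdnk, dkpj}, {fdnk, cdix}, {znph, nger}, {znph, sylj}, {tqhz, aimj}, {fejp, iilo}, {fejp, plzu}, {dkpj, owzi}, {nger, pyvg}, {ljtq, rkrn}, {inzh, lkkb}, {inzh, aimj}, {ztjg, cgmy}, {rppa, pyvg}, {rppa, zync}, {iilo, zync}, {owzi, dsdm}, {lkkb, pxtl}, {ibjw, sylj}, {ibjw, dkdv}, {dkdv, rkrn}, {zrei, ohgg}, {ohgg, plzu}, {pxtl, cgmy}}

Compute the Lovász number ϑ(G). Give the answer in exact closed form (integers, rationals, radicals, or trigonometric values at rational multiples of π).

deg(inzh) = 2; N(inzh) = {lkkb, aimj}.
deg(zync) = 2; N(zync) = {rppa, iilo}.
N(sylj) = {znph, ibjw}, |N(sylj)| = 2.
N(oakh) = {tqhz, ljtq}, |N(oakh)| = 2.
Every vertex has degree 2 (N=35); this is C_{35}, the 35-cycle.
A has 18 distinct eigenvalues ≈ [2.0, 1.96786, 1.87247, 1.7169, 1.50614, 1.24698, 0.94774, 0.61803, 0.26847, -0.08973, -0.44504, -0.78605, -1.10179, -1.38213, -1.61803, -1.80194, -1.92793, -1.99195].
λ_max=2, λ_min=-2*cos(pi/35); ϑ = −35·λ_min/(λ_max−λ_min) = 35*cos(pi/35)/(cos(pi/35) + 1).
Numerically 17.4647.
α=17, χ(Ḡ)=18; ϑ=35*cos(pi/35)/(cos(pi/35) + 1) lies between (both strict).

35*cos(pi/35)/(cos(pi/35) + 1)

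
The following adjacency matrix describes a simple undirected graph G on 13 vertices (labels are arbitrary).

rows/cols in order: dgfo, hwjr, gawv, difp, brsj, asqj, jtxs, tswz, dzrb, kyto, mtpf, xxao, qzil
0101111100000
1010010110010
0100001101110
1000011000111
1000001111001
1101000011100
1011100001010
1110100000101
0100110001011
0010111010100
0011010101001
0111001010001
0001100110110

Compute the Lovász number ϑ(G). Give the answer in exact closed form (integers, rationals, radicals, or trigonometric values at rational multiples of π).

N(hwjr) = {dgfo, gawv, asqj, tswz, dzrb, xxao}, |N(hwjr)| = 6.
Vertex qzil has 6 neighbors: difp, brsj, tswz, dzrb, mtpf, xxao.
deg(difp) = 6; N(difp) = {dgfo, asqj, jtxs, mtpf, xxao, qzil}.
Vertex tswz has 6 neighbors: dgfo, hwjr, gawv, brsj, mtpf, qzil.
deg(v) = 6 for all v (|V|=13); Paley(13): SR with (k,λ,μ)=(6,2,3).
spec(A) ≈ [6.0, 1.30278, -2.30278] (distinct, 5 d.p.).
ϑ = −N·λ_min/(λ_max−λ_min) = −13·(-sqrt(13)/2 - 1/2)/(6−(-sqrt(13)/2 - 1/2)) = sqrt(13).
Numerically 3.6056.

sqrt(13)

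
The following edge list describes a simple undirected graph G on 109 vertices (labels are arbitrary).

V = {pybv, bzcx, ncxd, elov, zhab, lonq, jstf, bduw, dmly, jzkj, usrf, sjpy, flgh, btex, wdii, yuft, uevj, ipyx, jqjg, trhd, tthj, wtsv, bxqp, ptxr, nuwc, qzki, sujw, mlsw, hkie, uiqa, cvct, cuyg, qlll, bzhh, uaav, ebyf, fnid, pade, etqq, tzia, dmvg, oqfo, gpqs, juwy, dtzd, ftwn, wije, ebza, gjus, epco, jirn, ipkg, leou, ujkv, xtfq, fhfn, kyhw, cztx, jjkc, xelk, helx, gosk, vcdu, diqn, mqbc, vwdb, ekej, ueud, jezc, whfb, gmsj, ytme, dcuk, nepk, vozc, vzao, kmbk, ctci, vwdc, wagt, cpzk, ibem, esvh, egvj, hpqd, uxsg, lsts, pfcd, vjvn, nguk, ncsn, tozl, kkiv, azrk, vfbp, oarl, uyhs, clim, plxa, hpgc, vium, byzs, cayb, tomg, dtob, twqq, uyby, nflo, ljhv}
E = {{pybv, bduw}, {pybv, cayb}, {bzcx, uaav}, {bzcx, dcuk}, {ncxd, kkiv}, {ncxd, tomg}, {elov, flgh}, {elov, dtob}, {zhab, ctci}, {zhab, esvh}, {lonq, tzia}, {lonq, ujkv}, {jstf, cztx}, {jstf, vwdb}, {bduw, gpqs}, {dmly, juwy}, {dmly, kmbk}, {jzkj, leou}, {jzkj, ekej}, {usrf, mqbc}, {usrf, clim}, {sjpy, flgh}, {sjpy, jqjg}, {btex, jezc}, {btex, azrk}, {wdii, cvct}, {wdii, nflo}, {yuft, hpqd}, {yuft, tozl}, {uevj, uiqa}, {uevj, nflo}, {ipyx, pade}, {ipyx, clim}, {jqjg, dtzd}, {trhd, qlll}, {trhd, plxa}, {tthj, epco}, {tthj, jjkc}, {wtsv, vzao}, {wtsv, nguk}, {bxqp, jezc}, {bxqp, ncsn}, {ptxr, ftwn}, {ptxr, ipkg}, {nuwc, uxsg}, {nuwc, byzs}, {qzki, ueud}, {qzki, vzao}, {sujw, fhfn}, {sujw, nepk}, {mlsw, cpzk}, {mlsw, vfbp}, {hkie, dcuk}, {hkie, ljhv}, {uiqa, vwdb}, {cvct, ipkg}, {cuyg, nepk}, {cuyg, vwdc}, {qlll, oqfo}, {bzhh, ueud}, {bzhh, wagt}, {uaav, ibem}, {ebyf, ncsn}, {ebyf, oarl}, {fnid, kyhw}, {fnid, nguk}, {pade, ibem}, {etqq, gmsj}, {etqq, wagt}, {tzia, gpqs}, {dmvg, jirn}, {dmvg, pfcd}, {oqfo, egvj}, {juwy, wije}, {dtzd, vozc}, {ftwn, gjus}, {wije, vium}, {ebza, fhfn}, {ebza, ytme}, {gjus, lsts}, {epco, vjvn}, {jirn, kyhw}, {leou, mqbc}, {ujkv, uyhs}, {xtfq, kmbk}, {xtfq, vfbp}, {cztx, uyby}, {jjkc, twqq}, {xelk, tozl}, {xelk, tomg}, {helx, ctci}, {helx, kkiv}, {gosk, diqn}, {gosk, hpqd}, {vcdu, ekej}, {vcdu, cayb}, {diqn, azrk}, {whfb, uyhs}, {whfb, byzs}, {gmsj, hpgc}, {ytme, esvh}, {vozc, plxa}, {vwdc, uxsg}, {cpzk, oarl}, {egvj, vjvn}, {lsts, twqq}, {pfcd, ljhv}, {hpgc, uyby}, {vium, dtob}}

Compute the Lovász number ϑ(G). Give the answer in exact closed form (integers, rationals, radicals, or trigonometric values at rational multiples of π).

deg(uyby) = 2; N(uyby) = {cztx, hpgc}.
Vertex gpqs has 2 neighbors: bduw, tzia.
Vertex jzkj has 2 neighbors: leou, ekej.
N(uevj) = {uiqa, nflo}, |N(uevj)| = 2.
deg(v) = 2 for all v (|V|=109); connected 2-regular on 109 ⇒ C_{109}.
Distinct eigenvalues (to 4 d.p.): [2.0, 1.9967, 1.9867, 1.9702, 1.9471, 1.9175, 1.8816, 1.8394, 1.7911, 1.7368, 1.6768, 1.6112, 1.5403, 1.4642, 1.3833, 1.2978, 1.208, 1.1141, 1.0166, 0.9157, 0.8117, 0.7051, 0.5961, 0.4851, 0.3725, 0.2587, 0.144, 0.0288, -0.0864, -0.2014, -0.3157, -0.429, -0.5408, -0.6508, -0.7587, -0.8641, -0.9665, -1.0658, -1.1615, -1.2534, -1.3411, -1.4244, -1.5029, -1.5764, -1.6447, -1.7075, -1.7647, -1.816, -1.8612, -1.9003, -1.9331, -1.9594, -1.9793, -1.9925, -1.9992].
Lovász (edge-transitive): ϑ = −109·(-2*cos(pi/109))/((2)−(-2*cos(pi/109))) = 109*cos(pi/109)/(cos(pi/109) + 1).
Numerically 54.48868008.
Check 54 ≤ 109*cos(pi/109)/(cos(pi/109) + 1) ≤ 55: both strict.

109*cos(pi/109)/(cos(pi/109) + 1)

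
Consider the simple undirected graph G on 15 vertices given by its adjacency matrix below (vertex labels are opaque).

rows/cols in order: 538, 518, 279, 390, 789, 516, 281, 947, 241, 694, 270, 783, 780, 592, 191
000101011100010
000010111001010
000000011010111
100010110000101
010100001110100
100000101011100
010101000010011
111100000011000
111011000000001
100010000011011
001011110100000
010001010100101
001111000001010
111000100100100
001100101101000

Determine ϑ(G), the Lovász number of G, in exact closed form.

deg(270) = 6; N(270) = {279, 789, 516, 281, 947, 694}.
N(538) = {390, 516, 947, 241, 694, 592}, |N(538)| = 6.
Vertex 191 has 6 neighbors: 279, 390, 281, 241, 694, 783.
N(789) = {518, 390, 241, 694, 270, 780}, |N(789)| = 6.
6-regular, N=15; this is K(6,2), the Kneser graph.
A has 3 distinct eigenvalues ≈ [6.0, 1.0, -3.0].
λ_max=6, λ_min=-3; ϑ = −15·λ_min/(λ_max−λ_min) = 5.
= 5.000000… (decimal).

5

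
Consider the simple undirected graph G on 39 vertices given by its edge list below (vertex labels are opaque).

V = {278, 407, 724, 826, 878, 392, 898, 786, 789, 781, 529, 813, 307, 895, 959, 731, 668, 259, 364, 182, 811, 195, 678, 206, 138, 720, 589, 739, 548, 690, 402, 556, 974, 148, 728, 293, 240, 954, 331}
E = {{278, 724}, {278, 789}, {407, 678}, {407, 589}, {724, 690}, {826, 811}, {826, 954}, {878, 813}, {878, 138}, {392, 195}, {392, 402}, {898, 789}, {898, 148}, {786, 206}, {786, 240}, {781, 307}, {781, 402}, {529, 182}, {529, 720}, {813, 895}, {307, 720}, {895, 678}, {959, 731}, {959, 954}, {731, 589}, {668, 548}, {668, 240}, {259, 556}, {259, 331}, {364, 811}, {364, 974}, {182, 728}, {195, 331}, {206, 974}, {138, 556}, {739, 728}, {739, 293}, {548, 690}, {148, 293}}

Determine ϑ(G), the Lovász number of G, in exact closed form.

N(195) = {392, 331}, |N(195)| = 2.
Vertex 813 has 2 neighbors: 878, 895.
Vertex 789 has 2 neighbors: 278, 898.
Vertex 148 has 2 neighbors: 898, 293.
deg(v) = 2 for all v (|V|=39); the odd cycle C_{39}.
spec(A) ≈ [2.0, 1.974, 1.897, 1.771, 1.599, 1.385, 1.136, 0.857, 0.556, 0.241, -0.081, -0.4, -0.709, -1.0, -1.265, -1.497, -1.69, -1.84, -1.942, -1.994] (distinct, 3 d.p.).
−39·(-2*cos(pi/39)) / ((2)−(-2*cos(pi/39))) = 39*cos(pi/39)/(cos(pi/39) + 1) = ϑ(G).
≈ 19.46833 (to 5 d.p.).
Sandwich: α(G)=19 ≤ ϑ(G)=39*cos(pi/39)/(cos(pi/39) + 1) ≤ χ(Ḡ)=20 (both strict).

39*cos(pi/39)/(cos(pi/39) + 1)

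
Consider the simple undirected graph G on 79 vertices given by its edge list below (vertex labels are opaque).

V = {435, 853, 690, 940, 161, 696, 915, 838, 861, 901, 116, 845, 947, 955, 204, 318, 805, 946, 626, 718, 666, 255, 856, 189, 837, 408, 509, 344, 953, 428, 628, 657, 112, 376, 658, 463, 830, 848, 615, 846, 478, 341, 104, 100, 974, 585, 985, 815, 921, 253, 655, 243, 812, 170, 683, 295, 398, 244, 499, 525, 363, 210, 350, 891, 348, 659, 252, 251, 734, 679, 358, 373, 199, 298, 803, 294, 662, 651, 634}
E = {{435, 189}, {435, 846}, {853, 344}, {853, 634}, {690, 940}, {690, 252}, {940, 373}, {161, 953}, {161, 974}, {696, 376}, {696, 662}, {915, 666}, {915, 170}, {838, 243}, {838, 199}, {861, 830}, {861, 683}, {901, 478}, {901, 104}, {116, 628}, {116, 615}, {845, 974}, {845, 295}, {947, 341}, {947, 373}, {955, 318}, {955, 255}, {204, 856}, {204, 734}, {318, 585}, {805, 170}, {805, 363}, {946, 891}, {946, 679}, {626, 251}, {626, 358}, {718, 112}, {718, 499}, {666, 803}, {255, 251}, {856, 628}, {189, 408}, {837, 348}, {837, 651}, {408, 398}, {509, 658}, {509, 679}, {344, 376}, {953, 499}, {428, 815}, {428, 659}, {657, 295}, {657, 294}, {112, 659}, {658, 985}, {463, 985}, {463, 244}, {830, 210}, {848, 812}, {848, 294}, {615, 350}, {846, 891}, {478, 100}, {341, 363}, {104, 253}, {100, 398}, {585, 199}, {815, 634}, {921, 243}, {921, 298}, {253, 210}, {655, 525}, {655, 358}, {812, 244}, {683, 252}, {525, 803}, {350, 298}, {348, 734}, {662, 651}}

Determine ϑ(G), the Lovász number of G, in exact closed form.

79*cos(pi/79)/(cos(pi/79) + 1)

Vertex 398 has 2 neighbors: 408, 100.
deg(679) = 2; N(679) = {946, 509}.
deg(845) = 2; N(845) = {974, 295}.
Vertex 253 has 2 neighbors: 104, 210.
79-vertex 2-regular graph: the odd cycle C_{79}.
The 40 distinct eigenvalues: [2.0, 1.994, 1.975, 1.943, 1.9, 1.844, 1.777, 1.698, 1.609, 1.509, 1.4, 1.282, 1.156, 1.023, 0.883, 0.738, 0.588, 0.434, 0.277, 0.119, -0.04, -0.199, -0.356, -0.511, -0.663, -0.811, -0.954, -1.09, -1.22, -1.342, -1.456, -1.56, -1.655, -1.739, -1.812, -1.873, -1.923, -1.961, -1.986, -1.998].
ϑ = −N·λ_min/(λ_max−λ_min) = −79·(-2*cos(pi/79))/(2−(-2*cos(pi/79))) = 79*cos(pi/79)/(cos(pi/79) + 1).
≈ 39.4843794 (to 7 d.p.).
Lovász sandwich 39 ≤ 79*cos(pi/79)/(cos(pi/79) + 1) ≤ 40: both strict.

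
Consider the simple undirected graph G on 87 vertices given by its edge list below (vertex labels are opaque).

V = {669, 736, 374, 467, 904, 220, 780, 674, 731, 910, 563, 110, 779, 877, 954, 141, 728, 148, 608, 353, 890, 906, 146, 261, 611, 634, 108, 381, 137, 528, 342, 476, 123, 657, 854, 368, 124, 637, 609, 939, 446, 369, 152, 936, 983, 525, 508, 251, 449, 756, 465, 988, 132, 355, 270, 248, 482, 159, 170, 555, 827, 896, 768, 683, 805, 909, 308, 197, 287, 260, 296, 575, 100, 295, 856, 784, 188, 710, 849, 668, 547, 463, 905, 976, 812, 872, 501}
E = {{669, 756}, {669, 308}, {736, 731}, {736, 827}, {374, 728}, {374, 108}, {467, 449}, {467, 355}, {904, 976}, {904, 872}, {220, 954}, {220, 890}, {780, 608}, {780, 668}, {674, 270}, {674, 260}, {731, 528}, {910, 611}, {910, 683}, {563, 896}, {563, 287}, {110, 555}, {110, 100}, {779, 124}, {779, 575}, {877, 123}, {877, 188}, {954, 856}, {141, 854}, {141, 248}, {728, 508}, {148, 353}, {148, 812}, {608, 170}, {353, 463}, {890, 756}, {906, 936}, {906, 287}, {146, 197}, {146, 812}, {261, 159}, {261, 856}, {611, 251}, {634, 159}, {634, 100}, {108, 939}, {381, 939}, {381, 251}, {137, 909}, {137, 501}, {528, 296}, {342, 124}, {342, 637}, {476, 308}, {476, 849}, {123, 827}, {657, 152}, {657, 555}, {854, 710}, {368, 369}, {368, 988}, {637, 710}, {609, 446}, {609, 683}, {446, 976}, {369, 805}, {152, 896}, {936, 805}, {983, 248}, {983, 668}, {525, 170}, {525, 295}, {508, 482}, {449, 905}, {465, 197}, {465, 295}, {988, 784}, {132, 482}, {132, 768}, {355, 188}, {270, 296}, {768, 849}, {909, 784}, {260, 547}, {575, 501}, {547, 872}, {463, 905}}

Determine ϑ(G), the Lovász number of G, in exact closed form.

87*cos(pi/87)/(cos(pi/87) + 1)

Vertex 528 has 2 neighbors: 731, 296.
deg(197) = 2; N(197) = {146, 465}.
deg(780) = 2; N(780) = {608, 668}.
Vertex 476 has 2 neighbors: 308, 849.
G on 87 vertices is 2-regular; connected 2-regular on 87 ⇒ C_{87}.
spec(A) ≈ [2.0, 1.995, 1.979, 1.953, 1.917, 1.871, 1.815, 1.75, 1.675, 1.592, 1.501, 1.401, 1.295, 1.181, 1.062, 0.937, 0.807, 0.673, 0.535, 0.395, 0.252, 0.108, -0.036, -0.18, -0.324, -0.465, -0.604, -0.74, -0.872, -1.0, -1.122, -1.239, -1.349, -1.452, -1.547, -1.635, -1.714, -1.784, -1.844, -1.895, -1.936, -1.967, -1.988, -1.999] (distinct, 3 d.p.).
ϑ = −N·λ_min/(λ_max−λ_min) = −87·(-2*cos(pi/87))/(2−(-2*cos(pi/87))) = 87*cos(pi/87)/(cos(pi/87) + 1).
Numerically 43.485816.
Check 43 ≤ 87*cos(pi/87)/(cos(pi/87) + 1) ≤ 44: both strict.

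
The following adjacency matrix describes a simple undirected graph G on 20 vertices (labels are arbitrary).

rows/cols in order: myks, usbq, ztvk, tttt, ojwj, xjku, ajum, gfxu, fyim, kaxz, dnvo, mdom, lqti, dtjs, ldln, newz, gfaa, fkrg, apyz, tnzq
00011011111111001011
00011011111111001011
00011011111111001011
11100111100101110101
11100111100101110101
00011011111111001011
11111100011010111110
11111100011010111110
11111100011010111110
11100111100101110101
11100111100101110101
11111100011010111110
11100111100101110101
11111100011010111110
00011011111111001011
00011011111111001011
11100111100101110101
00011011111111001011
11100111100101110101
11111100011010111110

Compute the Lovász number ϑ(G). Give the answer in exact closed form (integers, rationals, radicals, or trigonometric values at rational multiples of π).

deg(lqti) = 13; N(lqti) = {myks, usbq, ztvk, xjku, ajum, gfxu, fyim, mdom, dtjs, ldln, newz, fkrg, tnzq}.
Vertex gfxu has 14 neighbors: myks, usbq, ztvk, tttt, ojwj, xjku, kaxz, dnvo, lqti, ldln, newz, gfaa, fkrg, apyz.
deg(dnvo) = 13; N(dnvo) = {myks, usbq, ztvk, xjku, ajum, gfxu, fyim, mdom, dtjs, ldln, newz, fkrg, tnzq}.
deg(xjku) = 13; N(xjku) = {tttt, ojwj, ajum, gfxu, fyim, kaxz, dnvo, mdom, lqti, dtjs, gfaa, apyz, tnzq}.
Complete 3-partite, parts [7, 7, 6]: perfect, ϑ = α = 7.
ϑ(G) ≈ 7.000000000.
Lovász sandwich 7 ≤ 7 ≤ 7: collapsed.

7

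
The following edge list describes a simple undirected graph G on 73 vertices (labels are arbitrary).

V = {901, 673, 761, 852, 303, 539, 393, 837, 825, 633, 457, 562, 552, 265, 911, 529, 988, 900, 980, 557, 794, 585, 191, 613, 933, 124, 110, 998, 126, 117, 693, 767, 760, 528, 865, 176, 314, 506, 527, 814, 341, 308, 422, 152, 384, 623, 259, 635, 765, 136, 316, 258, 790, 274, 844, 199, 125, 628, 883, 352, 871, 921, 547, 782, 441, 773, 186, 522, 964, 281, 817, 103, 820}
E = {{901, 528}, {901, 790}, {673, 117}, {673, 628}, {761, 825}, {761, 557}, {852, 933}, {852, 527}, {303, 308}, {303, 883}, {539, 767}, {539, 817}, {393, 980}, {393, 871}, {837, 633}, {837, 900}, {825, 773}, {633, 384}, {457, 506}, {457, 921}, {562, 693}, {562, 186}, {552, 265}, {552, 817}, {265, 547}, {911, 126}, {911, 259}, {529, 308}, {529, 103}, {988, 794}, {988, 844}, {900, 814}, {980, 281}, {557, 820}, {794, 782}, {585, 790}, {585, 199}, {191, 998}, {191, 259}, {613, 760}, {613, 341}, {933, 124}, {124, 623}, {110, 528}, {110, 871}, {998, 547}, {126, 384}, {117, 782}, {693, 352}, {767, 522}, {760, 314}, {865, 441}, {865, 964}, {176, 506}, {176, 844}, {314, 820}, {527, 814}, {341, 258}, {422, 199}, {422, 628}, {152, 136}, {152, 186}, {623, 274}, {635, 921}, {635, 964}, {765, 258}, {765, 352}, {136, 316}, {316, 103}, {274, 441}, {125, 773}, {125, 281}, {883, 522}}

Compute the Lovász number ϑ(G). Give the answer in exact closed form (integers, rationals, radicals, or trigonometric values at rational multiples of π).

73*cos(pi/73)/(cos(pi/73) + 1)

Vertex 980 has 2 neighbors: 393, 281.
deg(125) = 2; N(125) = {773, 281}.
deg(199) = 2; N(199) = {585, 422}.
N(760) = {613, 314}, |N(760)| = 2.
Every vertex has degree 2 (N=73); a single 73-cycle (edge-transitive).
The 37 distinct eigenvalues: [2.0, 1.9926, 1.97044, 1.9337, 1.88263, 1.81764, 1.73918, 1.64785, 1.54431, 1.42935, 1.3038, 1.1686, 1.02474, 0.8733, 0.7154, 0.55219, 0.3849, 0.21476, 0.04303, -0.12902, -0.30011, -0.46898, -0.63438, -0.79509, -0.9499, -1.09769, -1.23734, -1.36784, -1.48821, -1.59756, -1.69508, -1.78006, -1.85185, -1.90993, -1.95388, -1.98335, -1.99815].
With N=73: ϑ(G) = 73·(-(-1)*2*cos(pi/73))/(2−(-2*cos(pi/73))) = 73*cos(pi/73)/(cos(pi/73) + 1).
= 36.483094774… (decimal).
36 ≤ 73*cos(pi/73)/(cos(pi/73) + 1) ≤ 37: both strict.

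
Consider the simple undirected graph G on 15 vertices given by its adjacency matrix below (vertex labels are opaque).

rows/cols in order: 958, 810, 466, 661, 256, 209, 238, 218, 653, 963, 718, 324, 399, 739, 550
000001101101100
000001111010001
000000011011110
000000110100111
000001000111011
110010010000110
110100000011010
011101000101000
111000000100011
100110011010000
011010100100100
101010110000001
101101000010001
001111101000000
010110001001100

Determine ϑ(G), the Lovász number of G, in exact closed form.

5

deg(653) = 6; N(653) = {958, 810, 466, 963, 739, 550}.
deg(661) = 6; N(661) = {238, 218, 963, 399, 739, 550}.
Vertex 550 has 6 neighbors: 810, 661, 256, 653, 324, 399.
Vertex 238 has 6 neighbors: 958, 810, 661, 718, 324, 739.
15-vertex 6-regular graph: Kneser K(6,2) on C(6,2)=15 vertices.
Distinct eigenvalues (to 6 d.p.): [6.0, 1.0, -3.0].
λ_max=6, λ_min=-3; ϑ = −15·λ_min/(λ_max−λ_min) = 5.
≈ 5.00000 (to 5 d.p.).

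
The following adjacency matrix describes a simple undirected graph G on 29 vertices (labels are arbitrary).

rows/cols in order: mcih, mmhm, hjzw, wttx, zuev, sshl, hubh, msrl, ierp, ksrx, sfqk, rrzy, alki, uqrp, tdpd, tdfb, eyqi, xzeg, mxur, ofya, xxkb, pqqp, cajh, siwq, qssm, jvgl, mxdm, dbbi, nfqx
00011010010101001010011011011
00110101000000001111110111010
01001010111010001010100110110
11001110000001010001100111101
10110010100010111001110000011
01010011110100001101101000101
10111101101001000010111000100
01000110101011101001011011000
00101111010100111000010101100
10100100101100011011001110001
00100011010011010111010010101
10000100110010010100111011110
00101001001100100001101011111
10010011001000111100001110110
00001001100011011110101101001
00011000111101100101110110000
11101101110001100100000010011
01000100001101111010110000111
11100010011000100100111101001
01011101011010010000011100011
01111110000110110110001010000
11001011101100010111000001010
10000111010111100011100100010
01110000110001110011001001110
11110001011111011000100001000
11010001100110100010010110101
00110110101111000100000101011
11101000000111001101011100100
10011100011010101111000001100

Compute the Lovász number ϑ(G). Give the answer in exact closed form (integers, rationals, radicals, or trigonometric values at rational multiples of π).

N(tdpd) = {zuev, msrl, ierp, alki, uqrp, tdfb, eyqi, xzeg, mxur, xxkb, cajh, siwq, jvgl, nfqx}, |N(tdpd)| = 14.
N(xxkb) = {mmhm, hjzw, wttx, zuev, sshl, hubh, rrzy, alki, tdpd, tdfb, xzeg, mxur, cajh, qssm}, |N(xxkb)| = 14.
deg(xzeg) = 14; N(xzeg) = {mmhm, sshl, sfqk, rrzy, uqrp, tdpd, tdfb, eyqi, mxur, xxkb, pqqp, mxdm, dbbi, nfqx}.
deg(hubh) = 14; N(hubh) = {mcih, hjzw, wttx, zuev, sshl, msrl, ierp, sfqk, uqrp, mxur, xxkb, pqqp, cajh, mxdm}.
14-regular, N=29; SR(29,14,6,7) — a Paley graph.
A has 3 distinct eigenvalues ≈ [14.0, 2.192582, -3.192582].
Lovász (edge-transitive): ϑ = −29·(-sqrt(29)/2 - 1/2)/((14)−(-sqrt(29)/2 - 1/2)) = sqrt(29).
Numerically 5.38516.

sqrt(29)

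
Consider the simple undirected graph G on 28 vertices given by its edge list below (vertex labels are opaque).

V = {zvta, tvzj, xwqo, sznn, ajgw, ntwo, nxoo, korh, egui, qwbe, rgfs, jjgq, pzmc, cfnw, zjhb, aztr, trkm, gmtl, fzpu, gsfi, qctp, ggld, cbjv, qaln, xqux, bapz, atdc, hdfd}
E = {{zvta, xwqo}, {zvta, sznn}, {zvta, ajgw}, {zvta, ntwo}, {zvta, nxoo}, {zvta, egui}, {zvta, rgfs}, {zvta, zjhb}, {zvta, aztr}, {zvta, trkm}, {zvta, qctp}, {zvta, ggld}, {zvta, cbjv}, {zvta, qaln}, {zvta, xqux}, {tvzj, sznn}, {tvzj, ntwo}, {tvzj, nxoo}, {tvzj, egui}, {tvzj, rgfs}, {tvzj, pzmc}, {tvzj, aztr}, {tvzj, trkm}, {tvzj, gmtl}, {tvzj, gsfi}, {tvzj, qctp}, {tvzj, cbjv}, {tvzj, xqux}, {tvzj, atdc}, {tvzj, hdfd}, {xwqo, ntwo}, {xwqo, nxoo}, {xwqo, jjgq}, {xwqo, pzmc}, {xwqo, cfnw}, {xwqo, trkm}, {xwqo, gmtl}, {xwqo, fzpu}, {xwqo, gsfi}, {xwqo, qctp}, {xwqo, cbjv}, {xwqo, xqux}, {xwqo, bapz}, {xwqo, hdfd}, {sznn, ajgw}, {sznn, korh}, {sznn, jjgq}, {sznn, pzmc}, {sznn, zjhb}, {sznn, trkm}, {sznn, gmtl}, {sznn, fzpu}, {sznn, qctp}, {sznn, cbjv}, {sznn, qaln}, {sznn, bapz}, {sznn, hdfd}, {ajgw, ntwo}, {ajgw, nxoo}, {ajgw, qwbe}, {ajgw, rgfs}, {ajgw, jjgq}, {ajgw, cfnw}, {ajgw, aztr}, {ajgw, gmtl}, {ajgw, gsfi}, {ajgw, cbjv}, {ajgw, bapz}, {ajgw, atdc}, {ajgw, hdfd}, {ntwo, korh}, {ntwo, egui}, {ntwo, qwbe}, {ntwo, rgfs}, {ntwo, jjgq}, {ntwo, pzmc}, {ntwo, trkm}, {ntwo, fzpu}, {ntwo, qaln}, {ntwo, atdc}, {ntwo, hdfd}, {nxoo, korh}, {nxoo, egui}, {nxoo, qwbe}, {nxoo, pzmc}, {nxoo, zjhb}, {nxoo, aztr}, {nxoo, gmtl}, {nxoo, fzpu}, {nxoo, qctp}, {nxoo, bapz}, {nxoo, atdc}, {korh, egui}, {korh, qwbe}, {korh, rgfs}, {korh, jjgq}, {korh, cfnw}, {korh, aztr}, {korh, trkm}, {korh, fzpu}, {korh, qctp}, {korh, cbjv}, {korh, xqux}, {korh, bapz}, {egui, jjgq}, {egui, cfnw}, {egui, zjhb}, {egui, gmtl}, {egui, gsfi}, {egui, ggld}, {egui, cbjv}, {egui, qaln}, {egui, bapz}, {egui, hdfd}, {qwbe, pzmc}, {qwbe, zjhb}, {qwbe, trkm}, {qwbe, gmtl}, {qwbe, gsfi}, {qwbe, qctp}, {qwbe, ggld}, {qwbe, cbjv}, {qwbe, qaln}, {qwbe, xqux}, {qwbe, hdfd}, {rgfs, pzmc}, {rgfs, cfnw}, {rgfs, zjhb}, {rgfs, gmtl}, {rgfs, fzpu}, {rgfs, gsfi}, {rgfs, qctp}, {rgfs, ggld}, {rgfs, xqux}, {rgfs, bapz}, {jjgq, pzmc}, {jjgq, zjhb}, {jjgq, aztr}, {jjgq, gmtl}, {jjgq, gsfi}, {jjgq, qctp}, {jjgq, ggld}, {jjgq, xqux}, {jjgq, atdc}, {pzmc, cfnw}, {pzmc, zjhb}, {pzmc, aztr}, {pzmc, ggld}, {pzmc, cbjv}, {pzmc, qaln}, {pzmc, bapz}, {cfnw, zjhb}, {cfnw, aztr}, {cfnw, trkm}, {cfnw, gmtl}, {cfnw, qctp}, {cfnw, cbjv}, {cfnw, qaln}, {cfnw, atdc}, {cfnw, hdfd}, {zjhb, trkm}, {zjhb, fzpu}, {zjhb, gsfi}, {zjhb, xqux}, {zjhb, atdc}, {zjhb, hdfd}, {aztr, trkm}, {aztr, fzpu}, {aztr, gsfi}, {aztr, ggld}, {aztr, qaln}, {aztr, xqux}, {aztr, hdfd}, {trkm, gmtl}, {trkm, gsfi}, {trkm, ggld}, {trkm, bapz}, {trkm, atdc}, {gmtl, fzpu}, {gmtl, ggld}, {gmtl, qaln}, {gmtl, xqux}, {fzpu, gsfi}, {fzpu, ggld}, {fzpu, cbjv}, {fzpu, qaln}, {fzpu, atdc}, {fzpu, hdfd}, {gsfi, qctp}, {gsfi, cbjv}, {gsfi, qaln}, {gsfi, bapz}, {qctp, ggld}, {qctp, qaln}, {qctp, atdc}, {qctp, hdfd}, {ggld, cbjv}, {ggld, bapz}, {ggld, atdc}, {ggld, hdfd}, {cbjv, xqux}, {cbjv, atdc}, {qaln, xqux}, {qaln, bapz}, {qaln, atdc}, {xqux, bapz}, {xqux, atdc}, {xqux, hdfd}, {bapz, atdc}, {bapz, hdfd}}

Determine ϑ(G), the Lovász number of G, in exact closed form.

7

N(rgfs) = {zvta, tvzj, ajgw, ntwo, korh, pzmc, cfnw, zjhb, gmtl, fzpu, gsfi, qctp, ggld, xqux, bapz}, |N(rgfs)| = 15.
deg(qwbe) = 15; N(qwbe) = {ajgw, ntwo, nxoo, korh, pzmc, zjhb, trkm, gmtl, gsfi, qctp, ggld, cbjv, qaln, xqux, hdfd}.
deg(ajgw) = 15; N(ajgw) = {zvta, sznn, ntwo, nxoo, qwbe, rgfs, jjgq, cfnw, aztr, gmtl, gsfi, cbjv, bapz, atdc, hdfd}.
Vertex zjhb has 15 neighbors: zvta, sznn, nxoo, egui, qwbe, rgfs, jjgq, pzmc, cfnw, trkm, fzpu, gsfi, xqux, atdc, hdfd.
deg(v) = 15 for all v (|V|=28); Kneser K(8,2) on C(8,2)=28 vertices.
A has 3 distinct eigenvalues ≈ [15.0, 1.0, -5.0].
λ_max=15, λ_min=-5; ϑ = −28·λ_min/(λ_max−λ_min) = 7.
≈ 7.000000 (to 6 d.p.).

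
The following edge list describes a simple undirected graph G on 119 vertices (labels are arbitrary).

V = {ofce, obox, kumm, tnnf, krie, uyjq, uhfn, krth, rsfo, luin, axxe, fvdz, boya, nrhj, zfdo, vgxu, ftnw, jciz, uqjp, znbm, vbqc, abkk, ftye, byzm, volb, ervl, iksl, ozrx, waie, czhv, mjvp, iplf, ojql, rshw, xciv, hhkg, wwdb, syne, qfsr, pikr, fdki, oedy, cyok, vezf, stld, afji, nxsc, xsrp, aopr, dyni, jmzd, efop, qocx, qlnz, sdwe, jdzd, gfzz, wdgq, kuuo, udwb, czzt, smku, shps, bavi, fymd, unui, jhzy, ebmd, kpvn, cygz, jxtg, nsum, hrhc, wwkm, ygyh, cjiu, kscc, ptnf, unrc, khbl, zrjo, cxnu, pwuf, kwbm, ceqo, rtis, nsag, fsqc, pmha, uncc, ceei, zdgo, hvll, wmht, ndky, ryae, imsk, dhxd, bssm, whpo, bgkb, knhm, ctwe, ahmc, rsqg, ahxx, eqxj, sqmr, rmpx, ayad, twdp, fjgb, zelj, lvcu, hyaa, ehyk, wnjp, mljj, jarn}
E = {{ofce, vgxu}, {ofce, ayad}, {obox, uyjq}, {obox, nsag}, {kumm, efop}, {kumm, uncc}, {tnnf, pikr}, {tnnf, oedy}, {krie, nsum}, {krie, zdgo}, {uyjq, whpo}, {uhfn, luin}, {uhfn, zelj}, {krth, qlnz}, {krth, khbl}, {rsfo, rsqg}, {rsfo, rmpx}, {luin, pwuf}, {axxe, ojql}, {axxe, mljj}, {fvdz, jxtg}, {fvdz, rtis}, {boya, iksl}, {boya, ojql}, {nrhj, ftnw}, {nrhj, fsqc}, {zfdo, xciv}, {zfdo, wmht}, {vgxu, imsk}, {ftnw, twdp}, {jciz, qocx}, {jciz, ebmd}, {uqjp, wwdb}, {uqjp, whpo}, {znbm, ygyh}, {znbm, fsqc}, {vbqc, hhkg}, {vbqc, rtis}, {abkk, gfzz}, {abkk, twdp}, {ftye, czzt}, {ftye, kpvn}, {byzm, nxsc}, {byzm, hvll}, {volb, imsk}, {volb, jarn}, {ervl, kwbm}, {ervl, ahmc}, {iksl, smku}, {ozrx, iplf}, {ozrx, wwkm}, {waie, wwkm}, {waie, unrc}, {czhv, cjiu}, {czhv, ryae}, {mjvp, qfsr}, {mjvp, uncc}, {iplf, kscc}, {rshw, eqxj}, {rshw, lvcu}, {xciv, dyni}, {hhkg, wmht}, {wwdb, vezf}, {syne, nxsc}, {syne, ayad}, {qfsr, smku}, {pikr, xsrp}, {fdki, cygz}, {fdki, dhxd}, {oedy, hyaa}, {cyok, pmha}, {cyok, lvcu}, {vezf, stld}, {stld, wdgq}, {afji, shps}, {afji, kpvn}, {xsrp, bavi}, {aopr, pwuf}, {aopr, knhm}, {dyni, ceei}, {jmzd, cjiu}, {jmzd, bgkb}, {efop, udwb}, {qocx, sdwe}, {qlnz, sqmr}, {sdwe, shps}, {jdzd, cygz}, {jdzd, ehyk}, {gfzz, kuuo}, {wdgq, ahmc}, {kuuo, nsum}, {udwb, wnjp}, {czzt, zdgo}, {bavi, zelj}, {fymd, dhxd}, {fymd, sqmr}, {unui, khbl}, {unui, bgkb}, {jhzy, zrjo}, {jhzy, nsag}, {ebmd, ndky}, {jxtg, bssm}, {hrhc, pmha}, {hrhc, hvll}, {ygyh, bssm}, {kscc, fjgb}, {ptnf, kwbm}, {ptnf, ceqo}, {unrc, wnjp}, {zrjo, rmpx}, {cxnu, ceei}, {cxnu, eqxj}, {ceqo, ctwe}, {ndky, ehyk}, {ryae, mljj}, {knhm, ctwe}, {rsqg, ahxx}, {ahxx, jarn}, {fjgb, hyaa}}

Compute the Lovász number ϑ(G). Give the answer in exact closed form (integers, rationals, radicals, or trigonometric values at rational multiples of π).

119*cos(pi/119)/(cos(pi/119) + 1)

deg(sqmr) = 2; N(sqmr) = {qlnz, fymd}.
N(ftnw) = {nrhj, twdp}, |N(ftnw)| = 2.
deg(jmzd) = 2; N(jmzd) = {cjiu, bgkb}.
N(nrhj) = {ftnw, fsqc}, |N(nrhj)| = 2.
119-vertex 2-regular graph: connected 2-regular on 119 ⇒ C_{119}.
The 60 distinct eigenvalues: [2.0, 1.99721, 1.98886, 1.97496, 1.95556, 1.93071, 1.90047, 1.86494, 1.82422, 1.7784, 1.72763, 1.67205, 1.6118, 1.54707, 1.47802, 1.40485, 1.32776, 1.24698, 1.16272, 1.07522, 0.98472, 0.89148, 0.79575, 0.6978, 0.59791, 0.49636, 0.39342, 0.28938, 0.18454, 0.07918, -0.0264, -0.1319, -0.23704, -0.34152, -0.44504, -0.54733, -0.64808, -0.74704, -0.84391, -0.93843, -1.03033, -1.11936, -1.20527, -1.28782, -1.36678, -1.44194, -1.51307, -1.57999, -1.6425, -1.70043, -1.75363, -1.80194, -1.84522, -1.88337, -1.91626, -1.94381, -1.96595, -1.9826, -1.99373, -1.9993].
−119·(-2*cos(pi/119)) / ((2)−(-2*cos(pi/119))) = 119*cos(pi/119)/(cos(pi/119) + 1) = ϑ(G).
ϑ(G) ≈ 59.48963.
Sandwich: α(G)=59 ≤ ϑ(G)=119*cos(pi/119)/(cos(pi/119) + 1) ≤ χ(Ḡ)=60 (both strict).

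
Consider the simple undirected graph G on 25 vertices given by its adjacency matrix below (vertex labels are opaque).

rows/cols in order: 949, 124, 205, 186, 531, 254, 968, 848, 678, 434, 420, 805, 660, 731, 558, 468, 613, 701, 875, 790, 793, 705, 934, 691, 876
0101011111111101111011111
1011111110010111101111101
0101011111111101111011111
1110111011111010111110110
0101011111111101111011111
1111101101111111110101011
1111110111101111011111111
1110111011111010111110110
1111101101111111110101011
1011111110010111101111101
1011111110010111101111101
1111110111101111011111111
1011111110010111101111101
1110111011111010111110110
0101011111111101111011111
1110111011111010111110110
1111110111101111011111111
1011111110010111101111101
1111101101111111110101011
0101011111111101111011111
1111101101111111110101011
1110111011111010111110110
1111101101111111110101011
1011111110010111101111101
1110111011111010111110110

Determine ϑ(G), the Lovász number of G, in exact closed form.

deg(848) = 19; N(848) = {949, 124, 205, 531, 254, 968, 678, 434, 420, 805, 660, 558, 613, 701, 875, 790, 793, 934, 691}.
N(531) = {124, 186, 254, 968, 848, 678, 434, 420, 805, 660, 731, 468, 613, 701, 875, 793, 705, 934, 691, 876}, |N(531)| = 20.
N(790) = {124, 186, 254, 968, 848, 678, 434, 420, 805, 660, 731, 468, 613, 701, 875, 793, 705, 934, 691, 876}, |N(790)| = 20.
N(876) = {949, 124, 205, 531, 254, 968, 678, 434, 420, 805, 660, 558, 613, 701, 875, 790, 793, 934, 691}, |N(876)| = 19.
K_{6,6,5,5,3} (perfect); ϑ(G) = α(G) = max{6,6,5,5,3} = 6.
= 6.0000000… (decimal).
6 ≤ 6 ≤ 6: collapsed.

6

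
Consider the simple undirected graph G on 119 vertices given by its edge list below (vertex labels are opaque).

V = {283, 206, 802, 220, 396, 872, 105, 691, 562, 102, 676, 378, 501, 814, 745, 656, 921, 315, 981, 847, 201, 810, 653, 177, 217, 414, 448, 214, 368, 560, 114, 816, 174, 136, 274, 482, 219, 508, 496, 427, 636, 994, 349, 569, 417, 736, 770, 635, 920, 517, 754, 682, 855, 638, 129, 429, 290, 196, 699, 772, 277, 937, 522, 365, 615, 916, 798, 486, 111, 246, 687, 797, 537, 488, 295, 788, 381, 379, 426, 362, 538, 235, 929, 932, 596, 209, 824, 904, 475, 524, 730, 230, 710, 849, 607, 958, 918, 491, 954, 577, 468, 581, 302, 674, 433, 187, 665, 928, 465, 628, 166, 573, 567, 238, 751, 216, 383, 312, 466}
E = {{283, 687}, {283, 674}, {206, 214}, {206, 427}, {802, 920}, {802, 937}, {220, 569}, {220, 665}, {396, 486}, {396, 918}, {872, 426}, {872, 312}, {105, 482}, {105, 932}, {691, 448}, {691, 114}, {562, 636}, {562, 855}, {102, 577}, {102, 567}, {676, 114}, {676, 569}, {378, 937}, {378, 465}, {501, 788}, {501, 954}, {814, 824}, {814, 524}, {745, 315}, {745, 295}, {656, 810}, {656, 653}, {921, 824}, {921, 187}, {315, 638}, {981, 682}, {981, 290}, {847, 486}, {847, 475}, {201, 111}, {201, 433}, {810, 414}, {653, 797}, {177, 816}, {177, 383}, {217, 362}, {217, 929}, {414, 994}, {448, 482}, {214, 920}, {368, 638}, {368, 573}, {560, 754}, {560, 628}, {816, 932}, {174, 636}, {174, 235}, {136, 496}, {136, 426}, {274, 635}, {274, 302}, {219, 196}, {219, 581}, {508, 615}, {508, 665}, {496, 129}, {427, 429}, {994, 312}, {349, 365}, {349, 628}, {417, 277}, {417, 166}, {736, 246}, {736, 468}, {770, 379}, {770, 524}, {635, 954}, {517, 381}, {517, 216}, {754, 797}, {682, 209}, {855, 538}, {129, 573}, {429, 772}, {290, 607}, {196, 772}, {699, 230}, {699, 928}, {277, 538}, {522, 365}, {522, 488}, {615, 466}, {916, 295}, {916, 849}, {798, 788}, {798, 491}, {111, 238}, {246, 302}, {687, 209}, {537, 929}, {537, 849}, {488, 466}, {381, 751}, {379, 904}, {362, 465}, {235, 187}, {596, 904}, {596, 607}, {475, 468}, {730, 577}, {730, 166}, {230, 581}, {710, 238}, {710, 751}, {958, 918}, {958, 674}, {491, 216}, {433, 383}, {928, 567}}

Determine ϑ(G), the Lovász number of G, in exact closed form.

deg(274) = 2; N(274) = {635, 302}.
deg(810) = 2; N(810) = {656, 414}.
deg(482) = 2; N(482) = {105, 448}.
N(847) = {486, 475}, |N(847)| = 2.
G on 119 vertices is 2-regular; connected 2-regular on 119 ⇒ C_{119}.
A has 60 distinct eigenvalues ≈ [2.0, 1.99721, 1.98886, 1.97496, 1.95556, 1.93071, 1.90047, 1.86494, 1.82422, 1.7784, 1.72763, 1.67205, 1.6118, 1.54707, 1.47802, 1.40485, 1.32776, 1.24698, 1.16272, 1.07522, 0.98472, 0.89148, 0.79575, 0.6978, 0.59791, 0.49636, 0.39342, 0.28938, 0.18454, 0.07918, -0.0264, -0.1319, -0.23704, -0.34152, -0.44504, -0.54733, -0.64808, -0.74704, -0.84391, -0.93843, -1.03033, -1.11936, -1.20527, -1.28782, -1.36678, -1.44194, -1.51307, -1.57999, -1.6425, -1.70043, -1.75363, -1.80194, -1.84522, -1.88337, -1.91626, -1.94381, -1.96595, -1.9826, -1.99373, -1.9993].
Lovász: ϑ = −119(-2*cos(pi/119))/(2+-(-1)*2*cos(pi/119)) = 119*cos(pi/119)/(cos(pi/119) + 1).
= 59.4896316… (decimal).
Check 59 ≤ 119*cos(pi/119)/(cos(pi/119) + 1) ≤ 60: both strict.

119*cos(pi/119)/(cos(pi/119) + 1)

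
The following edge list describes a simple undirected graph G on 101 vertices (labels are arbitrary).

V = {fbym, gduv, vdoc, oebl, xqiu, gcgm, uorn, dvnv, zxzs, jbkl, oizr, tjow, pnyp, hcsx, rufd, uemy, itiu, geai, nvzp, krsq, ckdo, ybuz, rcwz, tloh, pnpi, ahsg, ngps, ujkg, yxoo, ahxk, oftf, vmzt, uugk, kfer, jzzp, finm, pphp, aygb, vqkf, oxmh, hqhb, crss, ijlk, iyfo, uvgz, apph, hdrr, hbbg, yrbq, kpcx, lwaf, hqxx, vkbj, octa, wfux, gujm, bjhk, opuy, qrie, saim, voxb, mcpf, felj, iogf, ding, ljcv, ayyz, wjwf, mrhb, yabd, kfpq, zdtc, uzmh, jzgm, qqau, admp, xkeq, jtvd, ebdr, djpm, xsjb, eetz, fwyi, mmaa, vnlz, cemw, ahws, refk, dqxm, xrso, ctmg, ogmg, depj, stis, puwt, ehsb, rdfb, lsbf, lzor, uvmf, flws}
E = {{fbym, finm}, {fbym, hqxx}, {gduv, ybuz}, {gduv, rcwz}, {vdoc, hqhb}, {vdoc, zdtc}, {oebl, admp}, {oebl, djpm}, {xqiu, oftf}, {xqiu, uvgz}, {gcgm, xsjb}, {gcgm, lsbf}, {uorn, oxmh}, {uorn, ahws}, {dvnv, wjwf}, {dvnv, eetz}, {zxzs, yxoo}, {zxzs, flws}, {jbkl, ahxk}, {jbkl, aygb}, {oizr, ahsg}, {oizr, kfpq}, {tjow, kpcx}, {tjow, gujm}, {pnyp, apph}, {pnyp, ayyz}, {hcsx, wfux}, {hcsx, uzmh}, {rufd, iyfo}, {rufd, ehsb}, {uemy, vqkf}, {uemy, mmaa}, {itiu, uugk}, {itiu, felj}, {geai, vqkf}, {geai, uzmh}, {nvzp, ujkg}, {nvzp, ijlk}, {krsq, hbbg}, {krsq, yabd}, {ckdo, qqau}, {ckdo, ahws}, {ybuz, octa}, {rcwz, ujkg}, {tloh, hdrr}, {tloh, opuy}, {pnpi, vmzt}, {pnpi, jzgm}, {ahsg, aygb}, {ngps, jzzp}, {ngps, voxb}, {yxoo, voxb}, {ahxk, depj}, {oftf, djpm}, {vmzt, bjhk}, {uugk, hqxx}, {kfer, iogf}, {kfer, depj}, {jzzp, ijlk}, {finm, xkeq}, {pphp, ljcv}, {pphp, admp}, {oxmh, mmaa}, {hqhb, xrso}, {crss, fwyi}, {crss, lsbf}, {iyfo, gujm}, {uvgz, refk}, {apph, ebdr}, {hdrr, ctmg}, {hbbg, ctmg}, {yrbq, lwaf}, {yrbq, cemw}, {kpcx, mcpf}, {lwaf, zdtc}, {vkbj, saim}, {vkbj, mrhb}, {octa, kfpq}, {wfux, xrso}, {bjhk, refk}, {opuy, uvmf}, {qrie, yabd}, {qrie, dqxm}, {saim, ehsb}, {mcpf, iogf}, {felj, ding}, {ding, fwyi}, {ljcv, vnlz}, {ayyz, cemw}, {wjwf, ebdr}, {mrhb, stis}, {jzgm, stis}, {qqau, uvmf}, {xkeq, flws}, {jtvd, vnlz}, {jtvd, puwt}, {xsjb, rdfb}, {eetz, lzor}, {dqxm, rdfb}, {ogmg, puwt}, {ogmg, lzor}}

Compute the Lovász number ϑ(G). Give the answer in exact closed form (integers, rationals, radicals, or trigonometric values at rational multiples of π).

Vertex uugk has 2 neighbors: itiu, hqxx.
N(depj) = {ahxk, kfer}, |N(depj)| = 2.
Vertex mcpf has 2 neighbors: kpcx, iogf.
Vertex xkeq has 2 neighbors: finm, flws.
Every vertex has degree 2 (N=101); connected 2-regular on 101 ⇒ C_{101}.
Distinct eigenvalues (to 6 d.p.): [2.0, 1.996131, 1.98454, 1.96527, 1.938398, 1.904026, 1.862288, 1.813345, 1.757387, 1.694629, 1.625316, 1.549714, 1.468117, 1.38084, 1.288221, 1.190618, 1.088408, 0.981988, 0.871769, 0.758177, 0.641652, 0.522644, 0.401614, 0.279031, 0.155368, 0.031104, -0.093281, -0.217304, -0.340487, -0.462353, -0.582429, -0.700253, -0.815367, -0.927327, -1.035699, -1.140065, -1.240019, -1.335176, -1.425168, -1.509646, -1.588283, -1.660776, -1.726843, -1.78623, -1.838706, -1.884069, -1.922142, -1.952779, -1.975861, -1.991299, -1.999033].
−101·(-2*cos(pi/101)) / ((2)−(-2*cos(pi/101))) = 101*cos(pi/101)/(cos(pi/101) + 1) = ϑ(G).
≈ 50.48778317 (to 8 d.p.).
Check 50 ≤ 101*cos(pi/101)/(cos(pi/101) + 1) ≤ 51: both strict.

101*cos(pi/101)/(cos(pi/101) + 1)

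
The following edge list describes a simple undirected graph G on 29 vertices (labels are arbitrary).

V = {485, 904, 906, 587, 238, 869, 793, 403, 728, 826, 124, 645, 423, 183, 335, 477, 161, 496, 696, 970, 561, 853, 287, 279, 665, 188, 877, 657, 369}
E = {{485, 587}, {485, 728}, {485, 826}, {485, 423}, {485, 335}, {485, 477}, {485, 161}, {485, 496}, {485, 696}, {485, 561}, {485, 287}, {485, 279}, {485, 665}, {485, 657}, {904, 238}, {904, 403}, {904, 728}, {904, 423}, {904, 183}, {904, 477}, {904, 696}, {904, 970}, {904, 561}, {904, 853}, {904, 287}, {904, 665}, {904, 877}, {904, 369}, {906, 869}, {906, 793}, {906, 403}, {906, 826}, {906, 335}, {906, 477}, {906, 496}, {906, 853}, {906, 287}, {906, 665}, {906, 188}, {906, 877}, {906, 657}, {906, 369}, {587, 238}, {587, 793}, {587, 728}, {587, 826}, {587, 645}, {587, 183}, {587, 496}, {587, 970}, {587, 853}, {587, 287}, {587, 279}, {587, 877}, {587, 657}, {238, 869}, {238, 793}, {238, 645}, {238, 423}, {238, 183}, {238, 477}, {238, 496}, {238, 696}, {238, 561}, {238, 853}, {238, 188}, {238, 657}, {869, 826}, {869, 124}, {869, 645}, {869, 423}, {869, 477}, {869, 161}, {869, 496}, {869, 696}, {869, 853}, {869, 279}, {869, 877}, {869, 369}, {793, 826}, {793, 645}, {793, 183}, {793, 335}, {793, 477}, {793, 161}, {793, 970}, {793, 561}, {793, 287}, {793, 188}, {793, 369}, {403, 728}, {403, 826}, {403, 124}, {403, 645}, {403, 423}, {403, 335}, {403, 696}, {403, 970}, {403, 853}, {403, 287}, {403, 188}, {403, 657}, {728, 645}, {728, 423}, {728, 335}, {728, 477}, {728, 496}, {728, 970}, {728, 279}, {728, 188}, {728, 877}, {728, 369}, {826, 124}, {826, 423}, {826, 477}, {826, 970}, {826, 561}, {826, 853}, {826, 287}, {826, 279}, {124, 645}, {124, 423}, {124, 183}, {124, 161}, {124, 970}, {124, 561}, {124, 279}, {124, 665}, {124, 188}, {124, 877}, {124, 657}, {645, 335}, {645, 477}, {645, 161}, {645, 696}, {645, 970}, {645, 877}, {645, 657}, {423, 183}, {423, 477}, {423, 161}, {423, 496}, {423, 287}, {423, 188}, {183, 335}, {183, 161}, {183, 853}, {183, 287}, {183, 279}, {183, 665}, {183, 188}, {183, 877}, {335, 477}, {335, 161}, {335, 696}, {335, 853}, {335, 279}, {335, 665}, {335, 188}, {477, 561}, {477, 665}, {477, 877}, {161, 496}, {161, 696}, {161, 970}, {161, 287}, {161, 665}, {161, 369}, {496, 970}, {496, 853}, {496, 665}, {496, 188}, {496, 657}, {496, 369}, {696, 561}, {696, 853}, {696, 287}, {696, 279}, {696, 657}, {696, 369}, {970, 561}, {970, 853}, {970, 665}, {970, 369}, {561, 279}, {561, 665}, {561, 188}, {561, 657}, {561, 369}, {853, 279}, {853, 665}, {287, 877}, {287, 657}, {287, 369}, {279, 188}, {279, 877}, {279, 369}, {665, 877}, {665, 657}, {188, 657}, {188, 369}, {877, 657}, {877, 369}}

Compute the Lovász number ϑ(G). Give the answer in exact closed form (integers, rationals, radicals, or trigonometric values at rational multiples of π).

Vertex 826 has 14 neighbors: 485, 906, 587, 869, 793, 403, 124, 423, 477, 970, 561, 853, 287, 279.
N(238) = {904, 587, 869, 793, 645, 423, 183, 477, 496, 696, 561, 853, 188, 657}, |N(238)| = 14.
Vertex 793 has 14 neighbors: 906, 587, 238, 826, 645, 183, 335, 477, 161, 970, 561, 287, 188, 369.
deg(423) = 14; N(423) = {485, 904, 238, 869, 403, 728, 826, 124, 183, 477, 161, 496, 287, 188}.
14-regular, N=29; SR(29,14,6,7) — a Paley graph.
A has 3 distinct eigenvalues ≈ [14.0, 2.193, -3.193].
ϑ = −N·λ_min/(λ_max−λ_min) = −29·(-sqrt(29)/2 - 1/2)/(14−(-sqrt(29)/2 - 1/2)) = sqrt(29).
= 5.3851648… (decimal).

sqrt(29)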